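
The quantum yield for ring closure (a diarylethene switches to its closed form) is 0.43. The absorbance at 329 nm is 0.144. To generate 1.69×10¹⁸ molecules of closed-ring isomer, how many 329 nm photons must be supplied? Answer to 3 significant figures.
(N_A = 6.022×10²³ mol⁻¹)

Product: 1.69×10¹⁸ / 6.022×10²³ = 2.806×10⁻⁶ mol.
Photons that must be absorbed: 2.806×10⁻⁶ / 0.43 = 6.526×10⁻⁶ mol.
Fraction absorbed: 1 − 10^(−0.144) = 0.2822.
Incident photons needed: 6.526×10⁻⁶ / 0.2822 = 2.313×10⁻⁵ mol.
Photon count: 2.313×10⁻⁵ × 6.022×10²³ = 1.39×10¹⁹.

1.39×10¹⁹ photons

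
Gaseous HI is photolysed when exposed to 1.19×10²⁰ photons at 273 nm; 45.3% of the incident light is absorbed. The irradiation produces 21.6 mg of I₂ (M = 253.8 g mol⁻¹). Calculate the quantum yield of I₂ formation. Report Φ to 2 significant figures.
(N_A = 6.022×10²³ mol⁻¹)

Φ = 0.95

Product: 21.6 mg / 253.8 g mol⁻¹ = 8.511×10⁻⁵ mol.
Moles of photons: 1.19×10²⁰ / 6.022×10²³ = 1.976×10⁻⁴ mol.
Photons absorbed: 0.453 × 1.976×10⁻⁴ = 8.951×10⁻⁵ mol.
Φ = 8.511×10⁻⁵ mol / 8.951×10⁻⁵ mol photons = 0.95.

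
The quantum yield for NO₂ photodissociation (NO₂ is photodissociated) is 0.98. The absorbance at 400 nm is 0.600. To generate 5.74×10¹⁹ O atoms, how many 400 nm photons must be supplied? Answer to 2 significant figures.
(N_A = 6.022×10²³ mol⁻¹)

Product: 5.74×10¹⁹ / 6.022×10²³ = 9.532×10⁻⁵ mol.
Photons that must be absorbed: 9.532×10⁻⁵ / 0.98 = 9.727×10⁻⁵ mol.
Fraction absorbed: 1 − 10^(−0.600) = 0.7488.
Incident photons needed: 9.727×10⁻⁵ / 0.7488 = 1.299×10⁻⁴ mol.
Photon count: 1.299×10⁻⁴ × 6.022×10²³ = 7.8×10¹⁹.

7.8×10¹⁹ photons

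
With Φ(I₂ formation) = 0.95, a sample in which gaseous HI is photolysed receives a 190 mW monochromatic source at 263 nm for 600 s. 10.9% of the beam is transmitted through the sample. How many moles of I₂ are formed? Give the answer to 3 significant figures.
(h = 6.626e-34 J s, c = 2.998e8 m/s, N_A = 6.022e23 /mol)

2.12e-4 mol

Photon energy at 263 nm: hc/λ = (6.626e-34)(2.998e8)/(263e-9) = 7.553e-19 J.
Energy delivered: (190 mW)(600 s) = 114.0 J.
Photons incident: 114.0 / 7.553e-19 = 1.509e20, i.e. 1.509e20/6.022e23 = 2.506e-4 mol.
Fraction absorbed: 1 − 10.9/100 = 0.8910.
Photons absorbed: 0.8910 × 2.506e-4 = 2.233e-4 mol.
Product: Φ × n_abs = 0.95 × 2.233e-4 = 2.121e-4 mol.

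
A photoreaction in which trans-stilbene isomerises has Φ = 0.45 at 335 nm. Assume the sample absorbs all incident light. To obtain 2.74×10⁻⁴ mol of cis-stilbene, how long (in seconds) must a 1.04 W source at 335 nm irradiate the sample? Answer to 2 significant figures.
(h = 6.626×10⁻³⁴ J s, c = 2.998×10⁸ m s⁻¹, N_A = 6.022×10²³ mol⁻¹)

t ≈ 210 s

Photons that must be absorbed: 2.74×10⁻⁴ / 0.45 = 6.089×10⁻⁴ mol.
Photon energy: hc/λ = 5.930×10⁻¹⁹ J; per mole, 3.571×10⁵ J mol⁻¹.
Energy required: 6.089×10⁻⁴ × 3.571×10⁵ = 217.4 J.
Time: 217.4 J / 1.04 W = 210 s.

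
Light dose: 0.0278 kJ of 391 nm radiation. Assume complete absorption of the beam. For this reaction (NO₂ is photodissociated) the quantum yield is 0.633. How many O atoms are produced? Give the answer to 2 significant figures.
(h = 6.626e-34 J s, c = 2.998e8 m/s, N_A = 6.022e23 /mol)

Photon energy at 391 nm: hc/λ = (6.626e-34)(2.998e8)/(391e-9) = 5.080e-19 J.
Incident energy: 0.0278 kJ = 27.8 J.
Photons incident: 27.8 / 5.080e-19 = 5.472e19, i.e. 5.472e19/6.022e23 = 9.087e-5 mol.
Product: Φ × n_abs = 0.633 × 9.087e-5 = 5.752e-5 mol.
As a count: 5.752e-5 × 6.022e23 = 3.5e19.

3.5e19 atoms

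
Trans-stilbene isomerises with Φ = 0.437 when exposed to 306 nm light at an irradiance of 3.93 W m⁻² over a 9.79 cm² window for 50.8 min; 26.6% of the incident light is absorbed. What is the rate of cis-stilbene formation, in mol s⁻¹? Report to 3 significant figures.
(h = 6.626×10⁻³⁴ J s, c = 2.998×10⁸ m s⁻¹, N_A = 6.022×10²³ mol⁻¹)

1.14×10⁻⁹ mol s⁻¹

Photon energy at 306 nm: hc/λ = (6.626×10⁻³⁴)(2.998×10⁸)/(306×10⁻⁹) = 6.492×10⁻¹⁹ J.
Energy delivered: (3.93 W m⁻²)(9.79×10⁻⁴ m²)(3048 s) = 11.73 J.
Photons incident: 11.73 / 6.492×10⁻¹⁹ = 1.807×10¹⁹, i.e. 1.807×10¹⁹/6.022×10²³ = 3.001×10⁻⁵ mol.
Photons absorbed: 0.266 × 3.001×10⁻⁵ = 7.983×10⁻⁶ mol.
Product formed: 0.437 × 7.983×10⁻⁶ = 3.489×10⁻⁶ mol.
Rate: 3.489×10⁻⁶ / 3048 s = 1.14×10⁻⁹ mol s⁻¹.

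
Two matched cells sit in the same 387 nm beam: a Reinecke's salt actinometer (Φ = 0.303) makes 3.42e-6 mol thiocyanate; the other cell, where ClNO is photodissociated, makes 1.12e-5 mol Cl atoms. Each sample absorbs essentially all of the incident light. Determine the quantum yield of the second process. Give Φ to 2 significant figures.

Photons absorbed by the actinometer: 3.42e-6 / 0.303 = 1.129e-5 mol.
Φ(unknown) = 1.12e-5 / 1.129e-5 = 0.99.

Φ = 0.99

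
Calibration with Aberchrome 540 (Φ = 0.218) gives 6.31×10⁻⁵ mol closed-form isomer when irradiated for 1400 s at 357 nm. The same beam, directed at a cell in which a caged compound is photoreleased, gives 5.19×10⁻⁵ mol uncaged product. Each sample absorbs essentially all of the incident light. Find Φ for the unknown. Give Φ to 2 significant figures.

Φ = 0.18

Photons absorbed by the actinometer: 6.31×10⁻⁵ / 0.218 = 2.894×10⁻⁴ mol.
Φ(unknown) = 5.19×10⁻⁵ / 2.894×10⁻⁴ = 0.18.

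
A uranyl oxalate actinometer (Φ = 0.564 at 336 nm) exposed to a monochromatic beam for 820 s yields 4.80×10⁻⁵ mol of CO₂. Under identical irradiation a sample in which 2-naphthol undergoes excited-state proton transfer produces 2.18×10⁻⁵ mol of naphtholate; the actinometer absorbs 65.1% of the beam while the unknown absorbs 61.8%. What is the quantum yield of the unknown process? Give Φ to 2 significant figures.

Φ = 0.27

Photons absorbed by the actinometer: 4.80×10⁻⁵ / 0.564 = 8.511×10⁻⁵ mol.
Incident flux: 8.511×10⁻⁵ / 0.651 = 1.307×10⁻⁴ einstein.
Absorbed by unknown: 0.618 × 1.307×10⁻⁴ = 8.077×10⁻⁵ mol.
Φ(unknown) = 2.18×10⁻⁵ / 8.077×10⁻⁵ = 0.27.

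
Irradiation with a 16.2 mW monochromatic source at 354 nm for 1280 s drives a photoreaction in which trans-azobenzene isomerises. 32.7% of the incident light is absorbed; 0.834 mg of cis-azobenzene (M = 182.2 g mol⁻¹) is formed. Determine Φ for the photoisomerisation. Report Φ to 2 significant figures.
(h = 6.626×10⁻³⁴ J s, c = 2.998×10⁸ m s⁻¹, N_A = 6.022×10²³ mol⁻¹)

Product: 0.834 mg / 182.2 g mol⁻¹ = 4.577×10⁻⁶ mol.
Photon energy at 354 nm: hc/λ = (6.626×10⁻³⁴)(2.998×10⁸)/(354×10⁻⁹) = 5.612×10⁻¹⁹ J.
Energy delivered: (16.2 mW)(1280 s) = 20.74 J.
Photons incident: 20.74 / 5.612×10⁻¹⁹ = 3.696×10¹⁹, i.e. 3.696×10¹⁹/6.022×10²³ = 6.137×10⁻⁵ mol.
Photons absorbed: 0.327 × 6.137×10⁻⁵ = 2.007×10⁻⁵ mol.
Φ = 4.577×10⁻⁶ mol / 2.007×10⁻⁵ mol photons = 0.23.

Φ = 0.23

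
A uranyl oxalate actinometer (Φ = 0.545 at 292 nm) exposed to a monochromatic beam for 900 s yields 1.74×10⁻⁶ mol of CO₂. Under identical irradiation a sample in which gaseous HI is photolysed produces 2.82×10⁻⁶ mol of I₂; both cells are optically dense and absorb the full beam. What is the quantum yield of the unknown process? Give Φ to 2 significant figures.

Φ = 0.88

Photons absorbed by the actinometer: 1.74×10⁻⁶ / 0.545 = 3.193×10⁻⁶ mol.
Φ(unknown) = 2.82×10⁻⁶ / 3.193×10⁻⁶ = 0.88.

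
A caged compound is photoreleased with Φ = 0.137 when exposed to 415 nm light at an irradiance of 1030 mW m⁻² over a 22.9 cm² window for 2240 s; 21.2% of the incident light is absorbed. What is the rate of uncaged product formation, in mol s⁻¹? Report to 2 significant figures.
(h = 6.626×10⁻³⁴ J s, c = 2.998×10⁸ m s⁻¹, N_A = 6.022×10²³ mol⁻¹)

2.4×10⁻¹⁰ mol s⁻¹

Photon energy at 415 nm: hc/λ = (6.626×10⁻³⁴)(2.998×10⁸)/(415×10⁻⁹) = 4.787×10⁻¹⁹ J.
Energy delivered: (1030 mW m⁻²)(22.9×10⁻⁴ m²)(2240 s) = 5.283 J.
Photons incident: 5.283 / 4.787×10⁻¹⁹ = 1.104×10¹⁹, i.e. 1.104×10¹⁹/6.022×10²³ = 1.833×10⁻⁵ mol.
Photons absorbed: 0.212 × 1.833×10⁻⁵ = 3.886×10⁻⁶ mol.
Product formed: 0.137 × 3.886×10⁻⁶ = 5.324×10⁻⁷ mol.
Rate: 5.324×10⁻⁷ / 2240 s = 2.4×10⁻¹⁰ mol s⁻¹.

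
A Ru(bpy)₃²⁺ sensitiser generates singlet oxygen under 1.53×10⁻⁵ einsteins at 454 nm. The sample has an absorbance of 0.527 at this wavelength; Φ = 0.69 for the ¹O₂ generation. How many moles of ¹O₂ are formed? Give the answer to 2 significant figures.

Fraction absorbed: 1 − 10^(−0.527) = 0.7028.
Photons absorbed: 0.7028 × 1.53×10⁻⁵ = 1.075×10⁻⁵ mol.
Product: Φ × n_abs = 0.69 × 1.075×10⁻⁵ = 7.418×10⁻⁶ mol.

7.4×10⁻⁶ mol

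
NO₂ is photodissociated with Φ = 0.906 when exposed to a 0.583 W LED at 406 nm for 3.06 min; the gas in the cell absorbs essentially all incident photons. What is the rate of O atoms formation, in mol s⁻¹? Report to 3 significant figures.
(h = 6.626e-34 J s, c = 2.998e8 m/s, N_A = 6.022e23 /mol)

1.79e-6 mol s⁻¹

Photon energy at 406 nm: hc/λ = (6.626e-34)(2.998e8)/(406e-9) = 4.893e-19 J.
Energy delivered: (0.583 W)(183.6 s) = 107.0 J.
Photons incident: 107.0 / 4.893e-19 = 2.187e20, i.e. 2.187e20/6.022e23 = 3.632e-4 mol.
Product formed: 0.906 × 3.632e-4 = 3.291e-4 mol.
Rate: 3.291e-4 / 183.6 s = 1.79e-6 mol s⁻¹.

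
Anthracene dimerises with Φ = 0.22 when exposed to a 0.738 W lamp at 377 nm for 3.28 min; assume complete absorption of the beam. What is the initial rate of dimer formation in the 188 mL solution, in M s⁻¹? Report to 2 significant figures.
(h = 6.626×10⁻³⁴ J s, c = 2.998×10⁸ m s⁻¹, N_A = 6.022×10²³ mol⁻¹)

Photon energy at 377 nm: hc/λ = (6.626×10⁻³⁴)(2.998×10⁸)/(377×10⁻⁹) = 5.269×10⁻¹⁹ J.
Energy delivered: (0.738 W)(196.8 s) = 145.2 J.
Photons incident: 145.2 / 5.269×10⁻¹⁹ = 2.756×10²⁰, i.e. 2.756×10²⁰/6.022×10²³ = 4.577×10⁻⁴ mol.
Product formed: 0.22 × 4.577×10⁻⁴ = 1.007×10⁻⁴ mol.
Rate: 1.007×10⁻⁴ mol / (196.8 s × 0.188 L) = 2.7×10⁻⁶ M s⁻¹.

2.7×10⁻⁶ M s⁻¹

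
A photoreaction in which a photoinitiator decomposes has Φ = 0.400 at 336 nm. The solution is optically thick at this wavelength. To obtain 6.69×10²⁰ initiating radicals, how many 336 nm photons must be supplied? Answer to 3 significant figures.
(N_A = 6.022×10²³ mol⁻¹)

Product: 6.69×10²⁰ / 6.022×10²³ = 0.001111 mol.
Photons that must be absorbed: 0.001111 / 0.400 = 0.002778 mol.
Photon count: 0.002778 × 6.022×10²³ = 1.67×10²¹.

1.67×10²¹ photons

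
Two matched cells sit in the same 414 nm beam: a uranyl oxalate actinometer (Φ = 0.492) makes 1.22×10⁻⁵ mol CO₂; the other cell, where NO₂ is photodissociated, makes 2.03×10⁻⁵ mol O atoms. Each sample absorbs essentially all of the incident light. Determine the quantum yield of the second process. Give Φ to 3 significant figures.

Photons absorbed by the actinometer: 1.22×10⁻⁵ / 0.492 = 2.480×10⁻⁵ mol.
Φ(unknown) = 2.03×10⁻⁵ / 2.480×10⁻⁵ = 0.819.

Φ = 0.819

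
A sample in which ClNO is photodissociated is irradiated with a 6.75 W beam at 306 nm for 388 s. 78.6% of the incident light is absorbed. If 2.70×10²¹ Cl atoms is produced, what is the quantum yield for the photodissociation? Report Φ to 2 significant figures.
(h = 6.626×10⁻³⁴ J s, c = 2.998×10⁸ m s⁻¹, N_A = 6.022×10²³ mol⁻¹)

Φ = 0.85

Product: 2.70×10²¹ / 6.022×10²³ = 0.004484 mol.
Photon energy at 306 nm: hc/λ = (6.626×10⁻³⁴)(2.998×10⁸)/(306×10⁻⁹) = 6.492×10⁻¹⁹ J.
Energy delivered: (6.75 W)(388 s) = 2619 J.
Photons incident: 2619 / 6.492×10⁻¹⁹ = 4.034×10²¹, i.e. 4.034×10²¹/6.022×10²³ = 0.006699 mol.
Photons absorbed: 0.786 × 0.006699 = 0.005265 mol.
Φ = 0.004484 mol / 0.005265 mol photons = 0.85.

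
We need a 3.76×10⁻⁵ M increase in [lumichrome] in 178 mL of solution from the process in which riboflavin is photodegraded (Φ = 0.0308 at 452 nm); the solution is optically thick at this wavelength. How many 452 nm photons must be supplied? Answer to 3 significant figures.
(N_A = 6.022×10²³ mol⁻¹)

1.31×10²⁰ photons

Product: (3.76×10⁻⁵ M)(0.178 L) = 6.693×10⁻⁶ mol.
Photons that must be absorbed: 6.693×10⁻⁶ / 0.0308 = 2.173×10⁻⁴ mol.
Photon count: 2.173×10⁻⁴ × 6.022×10²³ = 1.31×10²⁰.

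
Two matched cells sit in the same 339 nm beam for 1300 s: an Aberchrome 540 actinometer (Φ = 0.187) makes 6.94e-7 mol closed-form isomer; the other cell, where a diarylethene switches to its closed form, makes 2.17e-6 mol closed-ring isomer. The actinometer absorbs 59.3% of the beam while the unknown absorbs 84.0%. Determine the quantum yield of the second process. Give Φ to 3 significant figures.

Φ = 0.413

Photons absorbed by the actinometer: 6.94e-7 / 0.187 = 3.711e-6 mol.
Incident flux: 3.711e-6 / 0.593 = 6.258e-6 einstein.
Absorbed by unknown: 0.840 × 6.258e-6 = 5.257e-6 mol.
Φ(unknown) = 2.17e-6 / 5.257e-6 = 0.413.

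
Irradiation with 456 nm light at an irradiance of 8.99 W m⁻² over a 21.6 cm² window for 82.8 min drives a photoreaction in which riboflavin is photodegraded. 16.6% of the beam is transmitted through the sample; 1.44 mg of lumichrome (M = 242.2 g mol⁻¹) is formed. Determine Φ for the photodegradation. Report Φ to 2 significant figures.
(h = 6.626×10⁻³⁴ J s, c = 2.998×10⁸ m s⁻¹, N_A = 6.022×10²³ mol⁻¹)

Φ = 0.019

Product: 1.44 mg / 242.2 g mol⁻¹ = 5.945×10⁻⁶ mol.
Photon energy at 456 nm: hc/λ = (6.626×10⁻³⁴)(2.998×10⁸)/(456×10⁻⁹) = 4.356×10⁻¹⁹ J.
Energy delivered: (8.99 W m⁻²)(21.6×10⁻⁴ m²)(4968 s) = 96.47 J.
Photons incident: 96.47 / 4.356×10⁻¹⁹ = 2.215×10²⁰, i.e. 2.215×10²⁰/6.022×10²³ = 3.678×10⁻⁴ mol.
Fraction absorbed: 1 − 16.6/100 = 0.8340.
Photons absorbed: 0.8340 × 3.678×10⁻⁴ = 3.067×10⁻⁴ mol.
Φ = 5.945×10⁻⁶ mol / 3.067×10⁻⁴ mol photons = 0.019.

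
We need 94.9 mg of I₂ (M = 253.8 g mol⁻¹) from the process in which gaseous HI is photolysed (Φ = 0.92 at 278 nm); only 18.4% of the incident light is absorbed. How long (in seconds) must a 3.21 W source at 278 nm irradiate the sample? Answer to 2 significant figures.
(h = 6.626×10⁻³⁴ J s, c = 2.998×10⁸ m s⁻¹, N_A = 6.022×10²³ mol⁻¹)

Product: 94.9 mg / 253.8 g mol⁻¹ = 3.739×10⁻⁴ mol.
Photons that must be absorbed: 3.739×10⁻⁴ / 0.92 = 4.064×10⁻⁴ mol.
Incident photons needed: 4.064×10⁻⁴ / 0.184 = 0.002209 mol.
Photon energy: hc/λ = 7.146×10⁻¹⁹ J; per mole, 4.303×10⁵ J mol⁻¹.
Energy required: 0.002209 × 4.303×10⁵ = 950.5 J.
Time: 950.5 J / 3.21 W = 300 s.

t ≈ 300 s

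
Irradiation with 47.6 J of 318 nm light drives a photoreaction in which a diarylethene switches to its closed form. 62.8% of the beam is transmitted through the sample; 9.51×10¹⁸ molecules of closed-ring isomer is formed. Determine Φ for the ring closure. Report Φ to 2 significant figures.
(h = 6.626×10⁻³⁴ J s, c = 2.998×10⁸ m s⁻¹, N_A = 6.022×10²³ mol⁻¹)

Φ = 0.34

Product: 9.51×10¹⁸ / 6.022×10²³ = 1.579×10⁻⁵ mol.
Photon energy at 318 nm: hc/λ = (6.626×10⁻³⁴)(2.998×10⁸)/(318×10⁻⁹) = 6.247×10⁻¹⁹ J.
Photons incident: 47.6 / 6.247×10⁻¹⁹ = 7.620×10¹⁹, i.e. 7.620×10¹⁹/6.022×10²³ = 1.265×10⁻⁴ mol.
Fraction absorbed: 1 − 62.8/100 = 0.3720.
Photons absorbed: 0.3720 × 1.265×10⁻⁴ = 4.706×10⁻⁵ mol.
Φ = 1.579×10⁻⁵ mol / 4.706×10⁻⁵ mol photons = 0.34.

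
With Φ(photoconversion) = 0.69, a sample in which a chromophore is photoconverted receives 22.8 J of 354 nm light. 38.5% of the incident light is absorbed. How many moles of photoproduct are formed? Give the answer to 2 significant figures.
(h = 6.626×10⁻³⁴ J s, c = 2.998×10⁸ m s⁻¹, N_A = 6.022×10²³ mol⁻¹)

1.8×10⁻⁵ mol

Photon energy at 354 nm: hc/λ = (6.626×10⁻³⁴)(2.998×10⁸)/(354×10⁻⁹) = 5.612×10⁻¹⁹ J.
Photons incident: 22.8 / 5.612×10⁻¹⁹ = 4.063×10¹⁹, i.e. 4.063×10¹⁹/6.022×10²³ = 6.747×10⁻⁵ mol.
Photons absorbed: 0.385 × 6.747×10⁻⁵ = 2.598×10⁻⁵ mol.
Product: Φ × n_abs = 0.69 × 2.598×10⁻⁵ = 1.793×10⁻⁵ mol.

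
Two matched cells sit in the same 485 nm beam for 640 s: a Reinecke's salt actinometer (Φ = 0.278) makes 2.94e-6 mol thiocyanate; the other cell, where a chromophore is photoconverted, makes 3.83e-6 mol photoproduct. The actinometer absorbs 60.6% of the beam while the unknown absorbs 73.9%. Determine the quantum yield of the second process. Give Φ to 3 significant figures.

Photons absorbed by the actinometer: 2.94e-6 / 0.278 = 1.058e-5 mol.
Incident flux: 1.058e-5 / 0.606 = 1.746e-5 einstein.
Absorbed by unknown: 0.739 × 1.746e-5 = 1.290e-5 mol.
Φ(unknown) = 3.83e-6 / 1.290e-5 = 0.297.

Φ = 0.297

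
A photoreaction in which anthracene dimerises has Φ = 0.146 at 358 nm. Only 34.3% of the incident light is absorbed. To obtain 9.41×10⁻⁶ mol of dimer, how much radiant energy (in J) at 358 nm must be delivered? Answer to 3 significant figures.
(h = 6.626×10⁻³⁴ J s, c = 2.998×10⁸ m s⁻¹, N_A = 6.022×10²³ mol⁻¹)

Photons that must be absorbed: 9.41×10⁻⁶ / 0.146 = 6.445×10⁻⁵ mol.
Incident photons needed: 6.445×10⁻⁵ / 0.343 = 1.879×10⁻⁴ mol.
Photon energy: hc/λ = 5.549×10⁻¹⁹ J; per mole, 3.342×10⁵ J mol⁻¹.
Energy required: 1.879×10⁻⁴ × 3.342×10⁵ = 62.8 J.

62.8 J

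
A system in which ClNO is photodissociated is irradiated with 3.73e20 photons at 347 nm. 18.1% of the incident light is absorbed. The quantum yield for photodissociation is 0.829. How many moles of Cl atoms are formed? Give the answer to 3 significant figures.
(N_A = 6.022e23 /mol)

9.29e-5 mol

Moles of photons: 3.73e20 / 6.022e23 = 6.194e-4 mol.
Photons absorbed: 0.181 × 6.194e-4 = 1.121e-4 mol.
Product: Φ × n_abs = 0.829 × 1.121e-4 = 9.293e-5 mol.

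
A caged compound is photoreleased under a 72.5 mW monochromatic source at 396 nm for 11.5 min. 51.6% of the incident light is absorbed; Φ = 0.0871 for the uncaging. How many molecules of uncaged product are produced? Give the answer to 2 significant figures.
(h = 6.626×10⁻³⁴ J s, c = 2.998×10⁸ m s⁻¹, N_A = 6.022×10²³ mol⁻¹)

4.5×10¹⁸ molecules

Photon energy at 396 nm: hc/λ = (6.626×10⁻³⁴)(2.998×10⁸)/(396×10⁻⁹) = 5.016×10⁻¹⁹ J.
Energy delivered: (72.5 mW)(690 s) = 50.03 J.
Photons incident: 50.03 / 5.016×10⁻¹⁹ = 9.974×10¹⁹, i.e. 9.974×10¹⁹/6.022×10²³ = 1.656×10⁻⁴ mol.
Photons absorbed: 0.516 × 1.656×10⁻⁴ = 8.545×10⁻⁵ mol.
Product: Φ × n_abs = 0.0871 × 8.545×10⁻⁵ = 7.443×10⁻⁶ mol.
As a count: 7.443×10⁻⁶ × 6.022×10²³ = 4.5×10¹⁸.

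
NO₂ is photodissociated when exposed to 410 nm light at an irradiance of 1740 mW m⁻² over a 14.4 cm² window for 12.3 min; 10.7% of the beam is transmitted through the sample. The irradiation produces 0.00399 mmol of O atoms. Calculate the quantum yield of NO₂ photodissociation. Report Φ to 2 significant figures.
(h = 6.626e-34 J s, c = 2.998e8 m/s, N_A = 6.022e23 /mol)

Φ = 0.71

Product: 0.00399 mmol = 3.99e-6 mol.
Photon energy at 410 nm: hc/λ = (6.626e-34)(2.998e8)/(410e-9) = 4.845e-19 J.
Energy delivered: (1740 mW m⁻²)(14.4e-4 m²)(738 s) = 1.849 J.
Photons incident: 1.849 / 4.845e-19 = 3.816e18, i.e. 3.816e18/6.022e23 = 6.337e-6 mol.
Fraction absorbed: 1 − 10.7/100 = 0.8930.
Photons absorbed: 0.8930 × 6.337e-6 = 5.659e-6 mol.
Φ = 3.99e-6 mol / 5.659e-6 mol photons = 0.71.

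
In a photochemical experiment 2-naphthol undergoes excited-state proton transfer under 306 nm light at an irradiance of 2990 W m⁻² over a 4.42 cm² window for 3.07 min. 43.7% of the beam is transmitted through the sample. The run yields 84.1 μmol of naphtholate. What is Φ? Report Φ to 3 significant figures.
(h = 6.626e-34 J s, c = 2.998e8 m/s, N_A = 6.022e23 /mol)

Product: 84.1 μmol = 8.41e-5 mol.
Photon energy at 306 nm: hc/λ = (6.626e-34)(2.998e8)/(306e-9) = 6.492e-19 J.
Energy delivered: (2990 W m⁻²)(4.42e-4 m²)(184.2 s) = 243.4 J.
Photons incident: 243.4 / 6.492e-19 = 3.749e20, i.e. 3.749e20/6.022e23 = 6.226e-4 mol.
Fraction absorbed: 1 − 43.7/100 = 0.5630.
Photons absorbed: 0.5630 × 6.226e-4 = 3.505e-4 mol.
Φ = 8.41e-5 mol / 3.505e-4 mol photons = 0.240.

Φ = 0.240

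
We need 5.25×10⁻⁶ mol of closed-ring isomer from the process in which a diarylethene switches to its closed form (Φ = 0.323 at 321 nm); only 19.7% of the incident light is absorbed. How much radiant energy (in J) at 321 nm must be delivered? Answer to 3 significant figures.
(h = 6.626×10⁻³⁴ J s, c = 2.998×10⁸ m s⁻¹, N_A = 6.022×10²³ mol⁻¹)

Photons that must be absorbed: 5.25×10⁻⁶ / 0.323 = 1.625×10⁻⁵ mol.
Incident photons needed: 1.625×10⁻⁵ / 0.197 = 8.249×10⁻⁵ mol.
Photon energy: hc/λ = 6.188×10⁻¹⁹ J; per mole, 3.726×10⁵ J mol⁻¹.
Energy required: 8.249×10⁻⁵ × 3.726×10⁵ = 30.7 J.

30.7 J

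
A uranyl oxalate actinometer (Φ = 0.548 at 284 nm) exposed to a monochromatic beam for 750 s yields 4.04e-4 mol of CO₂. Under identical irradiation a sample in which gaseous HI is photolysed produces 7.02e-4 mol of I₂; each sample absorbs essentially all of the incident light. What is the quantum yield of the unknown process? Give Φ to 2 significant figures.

Φ = 0.95

Photons absorbed by the actinometer: 4.04e-4 / 0.548 = 7.372e-4 mol.
Φ(unknown) = 7.02e-4 / 7.372e-4 = 0.95.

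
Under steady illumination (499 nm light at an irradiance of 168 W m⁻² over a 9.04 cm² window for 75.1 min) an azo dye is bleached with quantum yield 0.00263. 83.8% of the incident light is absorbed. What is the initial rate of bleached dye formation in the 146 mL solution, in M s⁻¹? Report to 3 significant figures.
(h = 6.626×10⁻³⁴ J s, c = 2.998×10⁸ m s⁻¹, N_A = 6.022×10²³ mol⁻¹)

9.56×10⁻⁹ M s⁻¹

Photon energy at 499 nm: hc/λ = (6.626×10⁻³⁴)(2.998×10⁸)/(499×10⁻⁹) = 3.981×10⁻¹⁹ J.
Energy delivered: (168 W m⁻²)(9.04×10⁻⁴ m²)(4506 s) = 684.3 J.
Photons incident: 684.3 / 3.981×10⁻¹⁹ = 1.719×10²¹, i.e. 1.719×10²¹/6.022×10²³ = 0.002855 mol.
Photons absorbed: 0.838 × 0.002855 = 0.002392 mol.
Product formed: 0.00263 × 0.002392 = 6.291×10⁻⁶ mol.
Rate: 6.291×10⁻⁶ mol / (4506 s × 0.146 L) = 9.56×10⁻⁹ M s⁻¹.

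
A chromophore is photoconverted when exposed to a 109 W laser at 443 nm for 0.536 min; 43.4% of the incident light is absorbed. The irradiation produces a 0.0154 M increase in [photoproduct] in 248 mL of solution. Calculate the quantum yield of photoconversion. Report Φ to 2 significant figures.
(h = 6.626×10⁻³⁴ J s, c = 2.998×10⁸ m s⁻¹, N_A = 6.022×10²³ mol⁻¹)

Φ = 0.68

Product: (0.0154 M)(0.248 L) = 0.003819 mol.
Photon energy at 443 nm: hc/λ = (6.626×10⁻³⁴)(2.998×10⁸)/(443×10⁻⁹) = 4.484×10⁻¹⁹ J.
Energy delivered: (109 W)(32.16 s) = 3505 J.
Photons incident: 3505 / 4.484×10⁻¹⁹ = 7.817×10²¹, i.e. 7.817×10²¹/6.022×10²³ = 0.01298 mol.
Photons absorbed: 0.434 × 0.01298 = 0.005633 mol.
Φ = 0.003819 mol / 0.005633 mol photons = 0.68.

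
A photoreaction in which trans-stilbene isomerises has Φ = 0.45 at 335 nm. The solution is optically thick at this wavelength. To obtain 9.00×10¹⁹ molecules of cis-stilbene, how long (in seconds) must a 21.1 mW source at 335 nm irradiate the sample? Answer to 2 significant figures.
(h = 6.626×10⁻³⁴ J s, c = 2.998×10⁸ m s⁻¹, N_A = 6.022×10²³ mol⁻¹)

Product: 9.00×10¹⁹ / 6.022×10²³ = 1.495×10⁻⁴ mol.
Photons that must be absorbed: 1.495×10⁻⁴ / 0.45 = 3.322×10⁻⁴ mol.
Photon energy: hc/λ = 5.930×10⁻¹⁹ J; per mole, 3.571×10⁵ J mol⁻¹.
Energy required: 3.322×10⁻⁴ × 3.571×10⁵ = 118.6 J.
Time: 118.6 J / 0.0211 W = 5600 s.

t ≈ 5600 s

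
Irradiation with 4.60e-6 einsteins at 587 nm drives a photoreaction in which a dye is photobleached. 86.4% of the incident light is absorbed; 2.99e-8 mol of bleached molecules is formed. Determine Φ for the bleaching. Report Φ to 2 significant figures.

Φ = 0.0075

Photons absorbed: 0.864 × 4.60e-6 = 3.974e-6 mol.
Φ = 2.99e-8 mol / 3.974e-6 mol photons = 0.0075.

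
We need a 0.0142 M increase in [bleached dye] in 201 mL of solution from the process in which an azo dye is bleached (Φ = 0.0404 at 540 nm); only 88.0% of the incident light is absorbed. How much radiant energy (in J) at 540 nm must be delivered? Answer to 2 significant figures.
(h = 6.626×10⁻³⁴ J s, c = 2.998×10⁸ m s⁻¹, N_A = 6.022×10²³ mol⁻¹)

1.8×10⁴ J

Product: (0.0142 M)(0.201 L) = 0.002854 mol.
Photons that must be absorbed: 0.002854 / 0.0404 = 0.07064 mol.
Incident photons needed: 0.07064 / 0.880 = 0.08027 mol.
Photon energy: hc/λ = 3.679×10⁻¹⁹ J; per mole, 2.215×10⁵ J mol⁻¹.
Energy required: 0.08027 × 2.215×10⁵ = 1.8×10⁴ J.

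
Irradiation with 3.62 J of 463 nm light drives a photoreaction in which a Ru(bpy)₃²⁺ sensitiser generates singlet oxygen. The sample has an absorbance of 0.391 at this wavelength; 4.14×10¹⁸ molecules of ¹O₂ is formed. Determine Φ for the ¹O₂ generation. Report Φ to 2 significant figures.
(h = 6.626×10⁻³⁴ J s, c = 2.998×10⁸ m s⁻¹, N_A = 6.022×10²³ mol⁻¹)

Φ = 0.83

Product: 4.14×10¹⁸ / 6.022×10²³ = 6.875×10⁻⁶ mol.
Photon energy at 463 nm: hc/λ = (6.626×10⁻³⁴)(2.998×10⁸)/(463×10⁻⁹) = 4.290×10⁻¹⁹ J.
Photons incident: 3.62 / 4.290×10⁻¹⁹ = 8.438×10¹⁸, i.e. 8.438×10¹⁸/6.022×10²³ = 1.401×10⁻⁵ mol.
Fraction absorbed: 1 − 10^(−0.391) = 0.5936.
Photons absorbed: 0.5936 × 1.401×10⁻⁵ = 8.316×10⁻⁶ mol.
Φ = 6.875×10⁻⁶ mol / 8.316×10⁻⁶ mol photons = 0.83.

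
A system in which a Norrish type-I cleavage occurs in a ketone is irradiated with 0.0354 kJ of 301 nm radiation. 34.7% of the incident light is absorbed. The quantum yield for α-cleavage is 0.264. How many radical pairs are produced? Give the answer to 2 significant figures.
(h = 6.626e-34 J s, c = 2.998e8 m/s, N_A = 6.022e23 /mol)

Photon energy at 301 nm: hc/λ = (6.626e-34)(2.998e8)/(301e-9) = 6.600e-19 J.
Incident energy: 0.0354 kJ = 35.4 J.
Photons incident: 35.4 / 6.600e-19 = 5.364e19, i.e. 5.364e19/6.022e23 = 8.907e-5 mol.
Photons absorbed: 0.347 × 8.907e-5 = 3.091e-5 mol.
Product: Φ × n_abs = 0.264 × 3.091e-5 = 8.160e-6 mol.
As a count: 8.160e-6 × 6.022e23 = 4.9e18.

4.9e18 radical pairs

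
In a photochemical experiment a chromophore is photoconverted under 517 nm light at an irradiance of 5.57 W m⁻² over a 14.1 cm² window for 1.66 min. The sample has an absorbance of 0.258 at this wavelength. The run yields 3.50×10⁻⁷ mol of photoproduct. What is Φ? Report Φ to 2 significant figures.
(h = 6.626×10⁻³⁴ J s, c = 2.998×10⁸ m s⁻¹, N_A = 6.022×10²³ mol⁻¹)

Φ = 0.23

Photon energy at 517 nm: hc/λ = (6.626×10⁻³⁴)(2.998×10⁸)/(517×10⁻⁹) = 3.842×10⁻¹⁹ J.
Energy delivered: (5.57 W m⁻²)(14.1×10⁻⁴ m²)(99.6 s) = 0.7822 J.
Photons incident: 0.7822 / 3.842×10⁻¹⁹ = 2.036×10¹⁸, i.e. 2.036×10¹⁸/6.022×10²³ = 3.381×10⁻⁶ mol.
Fraction absorbed: 1 − 10^(−0.258) = 0.4479.
Photons absorbed: 0.4479 × 3.381×10⁻⁶ = 1.514×10⁻⁶ mol.
Φ = 3.50×10⁻⁷ mol / 1.514×10⁻⁶ mol photons = 0.23.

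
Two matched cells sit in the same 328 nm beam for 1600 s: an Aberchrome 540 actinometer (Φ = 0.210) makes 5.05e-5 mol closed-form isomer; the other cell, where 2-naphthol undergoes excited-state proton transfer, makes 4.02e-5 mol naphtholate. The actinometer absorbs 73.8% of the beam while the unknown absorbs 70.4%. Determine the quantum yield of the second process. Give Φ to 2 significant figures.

Φ = 0.18

Photons absorbed by the actinometer: 5.05e-5 / 0.210 = 2.405e-4 mol.
Incident flux: 2.405e-4 / 0.738 = 3.259e-4 einstein.
Absorbed by unknown: 0.704 × 3.259e-4 = 2.294e-4 mol.
Φ(unknown) = 4.02e-5 / 2.294e-4 = 0.18.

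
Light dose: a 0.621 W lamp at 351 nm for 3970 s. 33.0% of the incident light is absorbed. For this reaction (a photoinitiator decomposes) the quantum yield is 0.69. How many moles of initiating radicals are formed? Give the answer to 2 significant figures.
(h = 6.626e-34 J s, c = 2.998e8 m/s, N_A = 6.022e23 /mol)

Photon energy at 351 nm: hc/λ = (6.626e-34)(2.998e8)/(351e-9) = 5.659e-19 J.
Energy delivered: (0.621 W)(3970 s) = 2465 J.
Photons incident: 2465 / 5.659e-19 = 4.356e21, i.e. 4.356e21/6.022e23 = 0.007233 mol.
Photons absorbed: 0.330 × 0.007233 = 0.002387 mol.
Product: Φ × n_abs = 0.69 × 0.002387 = 0.001647 mol.

0.0016 mol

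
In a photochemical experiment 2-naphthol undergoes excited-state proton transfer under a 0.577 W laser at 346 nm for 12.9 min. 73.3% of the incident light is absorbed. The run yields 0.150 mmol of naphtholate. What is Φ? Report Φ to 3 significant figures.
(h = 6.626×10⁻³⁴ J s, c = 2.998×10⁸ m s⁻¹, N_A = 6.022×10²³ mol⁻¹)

Φ = 0.158

Product: 0.150 mmol = 1.50×10⁻⁴ mol.
Photon energy at 346 nm: hc/λ = (6.626×10⁻³⁴)(2.998×10⁸)/(346×10⁻⁹) = 5.741×10⁻¹⁹ J.
Energy delivered: (0.577 W)(774 s) = 446.6 J.
Photons incident: 446.6 / 5.741×10⁻¹⁹ = 7.779×10²⁰, i.e. 7.779×10²⁰/6.022×10²³ = 0.001292 mol.
Photons absorbed: 0.733 × 0.001292 = 9.470×10⁻⁴ mol.
Φ = 1.50×10⁻⁴ mol / 9.470×10⁻⁴ mol photons = 0.158.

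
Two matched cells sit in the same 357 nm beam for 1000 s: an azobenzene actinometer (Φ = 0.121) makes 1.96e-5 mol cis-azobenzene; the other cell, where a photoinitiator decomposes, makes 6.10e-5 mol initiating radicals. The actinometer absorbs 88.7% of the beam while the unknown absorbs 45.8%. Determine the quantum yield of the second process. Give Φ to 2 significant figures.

Φ = 0.73

Photons absorbed by the actinometer: 1.96e-5 / 0.121 = 1.620e-4 mol.
Incident flux: 1.620e-4 / 0.887 = 1.826e-4 einstein.
Absorbed by unknown: 0.458 × 1.826e-4 = 8.363e-5 mol.
Φ(unknown) = 6.10e-5 / 8.363e-5 = 0.73.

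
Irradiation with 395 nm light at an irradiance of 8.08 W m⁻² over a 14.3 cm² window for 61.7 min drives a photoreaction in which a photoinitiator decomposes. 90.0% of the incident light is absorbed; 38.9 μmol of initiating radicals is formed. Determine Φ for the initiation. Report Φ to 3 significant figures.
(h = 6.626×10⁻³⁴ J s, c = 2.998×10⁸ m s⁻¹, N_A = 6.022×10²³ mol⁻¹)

Φ = 0.306

Product: 38.9 μmol = 3.89×10⁻⁵ mol.
Photon energy at 395 nm: hc/λ = (6.626×10⁻³⁴)(2.998×10⁸)/(395×10⁻⁹) = 5.029×10⁻¹⁹ J.
Energy delivered: (8.08 W m⁻²)(14.3×10⁻⁴ m²)(3702 s) = 42.77 J.
Photons incident: 42.77 / 5.029×10⁻¹⁹ = 8.505×10¹⁹, i.e. 8.505×10¹⁹/6.022×10²³ = 1.412×10⁻⁴ mol.
Photons absorbed: 0.900 × 1.412×10⁻⁴ = 1.271×10⁻⁴ mol.
Φ = 3.89×10⁻⁵ mol / 1.271×10⁻⁴ mol photons = 0.306.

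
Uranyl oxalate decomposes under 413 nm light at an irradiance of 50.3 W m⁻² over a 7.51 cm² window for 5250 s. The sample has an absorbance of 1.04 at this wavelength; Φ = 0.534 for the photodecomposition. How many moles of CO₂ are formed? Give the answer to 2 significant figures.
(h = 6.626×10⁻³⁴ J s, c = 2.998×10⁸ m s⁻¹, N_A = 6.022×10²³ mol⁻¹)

3.3×10⁻⁴ mol

Photon energy at 413 nm: hc/λ = (6.626×10⁻³⁴)(2.998×10⁸)/(413×10⁻⁹) = 4.810×10⁻¹⁹ J.
Energy delivered: (50.3 W m⁻²)(7.51×10⁻⁴ m²)(5250 s) = 198.3 J.
Photons incident: 198.3 / 4.810×10⁻¹⁹ = 4.123×10²⁰, i.e. 4.123×10²⁰/6.022×10²³ = 6.847×10⁻⁴ mol.
Fraction absorbed: 1 − 10^(−1.04) = 0.9088.
Photons absorbed: 0.9088 × 6.847×10⁻⁴ = 6.223×10⁻⁴ mol.
Product: Φ × n_abs = 0.534 × 6.223×10⁻⁴ = 3.323×10⁻⁴ mol.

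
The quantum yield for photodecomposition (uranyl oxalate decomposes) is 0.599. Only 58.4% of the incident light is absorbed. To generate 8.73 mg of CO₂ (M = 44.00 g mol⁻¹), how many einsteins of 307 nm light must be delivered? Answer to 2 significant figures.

5.7×10⁻⁴ einstein

Product: 8.73 mg / 44.00 g mol⁻¹ = 1.984×10⁻⁴ mol.
Photons that must be absorbed: 1.984×10⁻⁴ / 0.599 = 3.312×10⁻⁴ mol.
Incident photons needed: 3.312×10⁻⁴ / 0.584 = 5.671×10⁻⁴ mol.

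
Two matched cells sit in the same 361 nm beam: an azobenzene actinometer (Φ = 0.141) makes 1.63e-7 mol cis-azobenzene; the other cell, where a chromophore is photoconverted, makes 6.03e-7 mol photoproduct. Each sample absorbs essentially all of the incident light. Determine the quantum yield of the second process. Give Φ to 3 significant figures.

Φ = 0.522

Photons absorbed by the actinometer: 1.63e-7 / 0.141 = 1.156e-6 mol.
Φ(unknown) = 6.03e-7 / 1.156e-6 = 0.522.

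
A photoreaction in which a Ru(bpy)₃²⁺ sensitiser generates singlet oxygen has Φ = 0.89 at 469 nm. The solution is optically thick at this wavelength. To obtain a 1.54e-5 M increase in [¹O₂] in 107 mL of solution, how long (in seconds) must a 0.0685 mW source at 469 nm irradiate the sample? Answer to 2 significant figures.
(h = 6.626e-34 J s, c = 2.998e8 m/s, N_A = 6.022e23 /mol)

Product: (1.54e-5 M)(0.107 L) = 1.648e-6 mol.
Photons that must be absorbed: 1.648e-6 / 0.89 = 1.852e-6 mol.
Photon energy: hc/λ = 4.236e-19 J; per mole, 2.551e5 J mol⁻¹.
Energy required: 1.852e-6 × 2.551e5 = 0.4724 J.
Time: 0.4724 J / 6.85e-05 W = 6900 s.

t ≈ 6900 s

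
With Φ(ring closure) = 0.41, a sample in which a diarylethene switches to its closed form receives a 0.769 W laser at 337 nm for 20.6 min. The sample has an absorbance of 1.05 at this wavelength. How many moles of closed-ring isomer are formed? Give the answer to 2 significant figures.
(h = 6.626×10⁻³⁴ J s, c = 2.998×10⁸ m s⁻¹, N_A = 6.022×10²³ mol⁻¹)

0.0010 mol

Photon energy at 337 nm: hc/λ = (6.626×10⁻³⁴)(2.998×10⁸)/(337×10⁻⁹) = 5.895×10⁻¹⁹ J.
Energy delivered: (0.769 W)(1236 s) = 950.5 J.
Photons incident: 950.5 / 5.895×10⁻¹⁹ = 1.612×10²¹, i.e. 1.612×10²¹/6.022×10²³ = 0.002677 mol.
Fraction absorbed: 1 − 10^(−1.05) = 0.9109.
Photons absorbed: 0.9109 × 0.002677 = 0.002438 mol.
Product: Φ × n_abs = 0.41 × 0.002438 = 9.996×10⁻⁴ mol.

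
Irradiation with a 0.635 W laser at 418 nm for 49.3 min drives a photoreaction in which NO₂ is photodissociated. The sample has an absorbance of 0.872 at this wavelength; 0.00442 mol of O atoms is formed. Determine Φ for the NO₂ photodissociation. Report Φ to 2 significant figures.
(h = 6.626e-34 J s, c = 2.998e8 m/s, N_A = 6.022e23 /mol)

Photon energy at 418 nm: hc/λ = (6.626e-34)(2.998e8)/(418e-9) = 4.752e-19 J.
Energy delivered: (0.635 W)(2958 s) = 1878 J.
Photons incident: 1878 / 4.752e-19 = 3.952e21, i.e. 3.952e21/6.022e23 = 0.006563 mol.
Fraction absorbed: 1 − 10^(−0.872) = 0.8657.
Photons absorbed: 0.8657 × 0.006563 = 0.005682 mol.
Φ = 0.00442 mol / 0.005682 mol photons = 0.78.

Φ = 0.78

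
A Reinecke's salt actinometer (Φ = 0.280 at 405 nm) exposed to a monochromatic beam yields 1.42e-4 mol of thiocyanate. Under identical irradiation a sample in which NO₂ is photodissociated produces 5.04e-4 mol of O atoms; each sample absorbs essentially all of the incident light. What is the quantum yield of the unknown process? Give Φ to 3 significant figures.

Photons absorbed by the actinometer: 1.42e-4 / 0.280 = 5.071e-4 mol.
Φ(unknown) = 5.04e-4 / 5.071e-4 = 0.994.

Φ = 0.994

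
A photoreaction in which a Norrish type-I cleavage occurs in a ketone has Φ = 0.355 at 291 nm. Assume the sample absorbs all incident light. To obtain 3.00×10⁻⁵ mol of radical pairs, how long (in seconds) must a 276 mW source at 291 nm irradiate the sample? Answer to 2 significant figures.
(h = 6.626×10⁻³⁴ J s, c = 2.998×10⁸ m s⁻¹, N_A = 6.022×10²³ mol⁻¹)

Photons that must be absorbed: 3.00×10⁻⁵ / 0.355 = 8.451×10⁻⁵ mol.
Photon energy: hc/λ = 6.826×10⁻¹⁹ J; per mole, 4.111×10⁵ J mol⁻¹.
Energy required: 8.451×10⁻⁵ × 4.111×10⁵ = 34.74 J.
Time: 34.74 J / 0.276 W = 130 s.

t ≈ 130 s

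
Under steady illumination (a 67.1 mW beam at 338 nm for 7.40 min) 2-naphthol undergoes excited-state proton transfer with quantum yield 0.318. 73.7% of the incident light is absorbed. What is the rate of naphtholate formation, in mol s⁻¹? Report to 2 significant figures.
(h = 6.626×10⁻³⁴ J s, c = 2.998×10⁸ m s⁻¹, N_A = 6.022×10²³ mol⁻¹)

4.4×10⁻⁸ mol s⁻¹

Photon energy at 338 nm: hc/λ = (6.626×10⁻³⁴)(2.998×10⁸)/(338×10⁻⁹) = 5.877×10⁻¹⁹ J.
Energy delivered: (67.1 mW)(444 s) = 29.79 J.
Photons incident: 29.79 / 5.877×10⁻¹⁹ = 5.069×10¹⁹, i.e. 5.069×10¹⁹/6.022×10²³ = 8.417×10⁻⁵ mol.
Photons absorbed: 0.737 × 8.417×10⁻⁵ = 6.203×10⁻⁵ mol.
Product formed: 0.318 × 6.203×10⁻⁵ = 1.973×10⁻⁵ mol.
Rate: 1.973×10⁻⁵ / 444 s = 4.4×10⁻⁸ mol s⁻¹.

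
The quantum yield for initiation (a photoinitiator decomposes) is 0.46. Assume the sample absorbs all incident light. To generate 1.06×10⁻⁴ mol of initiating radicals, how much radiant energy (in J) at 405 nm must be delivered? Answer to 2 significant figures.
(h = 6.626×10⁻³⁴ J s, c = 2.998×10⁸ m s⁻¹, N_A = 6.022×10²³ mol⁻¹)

68 J

Photons that must be absorbed: 1.06×10⁻⁴ / 0.46 = 2.304×10⁻⁴ mol.
Photon energy: hc/λ = 4.905×10⁻¹⁹ J; per mole, 2.954×10⁵ J mol⁻¹.
Energy required: 2.304×10⁻⁴ × 2.954×10⁵ = 68 J.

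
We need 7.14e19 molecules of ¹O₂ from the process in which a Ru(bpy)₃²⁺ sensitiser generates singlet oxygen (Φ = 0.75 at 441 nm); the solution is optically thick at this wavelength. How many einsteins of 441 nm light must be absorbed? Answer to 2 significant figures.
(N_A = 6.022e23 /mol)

Product: 7.14e19 / 6.022e23 = 1.186e-4 mol.
Photons that must be absorbed: 1.186e-4 / 0.75 = 1.581e-4 mol.

1.6e-4 einstein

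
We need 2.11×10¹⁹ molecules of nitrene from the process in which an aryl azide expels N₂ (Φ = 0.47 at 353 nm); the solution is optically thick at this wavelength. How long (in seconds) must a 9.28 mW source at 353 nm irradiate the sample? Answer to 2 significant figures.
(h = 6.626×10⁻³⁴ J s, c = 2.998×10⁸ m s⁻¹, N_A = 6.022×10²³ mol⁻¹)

t ≈ 2700 s

Product: 2.11×10¹⁹ / 6.022×10²³ = 3.504×10⁻⁵ mol.
Photons that must be absorbed: 3.504×10⁻⁵ / 0.47 = 7.455×10⁻⁵ mol.
Photon energy: hc/λ = 5.627×10⁻¹⁹ J; per mole, 3.389×10⁵ J mol⁻¹.
Energy required: 7.455×10⁻⁵ × 3.389×10⁵ = 25.26 J.
Time: 25.26 J / 0.00928 W = 2700 s.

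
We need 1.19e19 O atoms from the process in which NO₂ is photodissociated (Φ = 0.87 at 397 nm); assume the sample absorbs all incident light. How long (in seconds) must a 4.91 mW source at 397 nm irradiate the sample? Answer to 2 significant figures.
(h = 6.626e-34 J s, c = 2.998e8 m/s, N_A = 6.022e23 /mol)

Product: 1.19e19 / 6.022e23 = 1.976e-5 mol.
Photons that must be absorbed: 1.976e-5 / 0.87 = 2.271e-5 mol.
Photon energy: hc/λ = 5.004e-19 J; per mole, 3.013e5 J mol⁻¹.
Energy required: 2.271e-5 × 3.013e5 = 6.843 J.
Time: 6.843 J / 0.00491 W = 1400 s.

t ≈ 1400 s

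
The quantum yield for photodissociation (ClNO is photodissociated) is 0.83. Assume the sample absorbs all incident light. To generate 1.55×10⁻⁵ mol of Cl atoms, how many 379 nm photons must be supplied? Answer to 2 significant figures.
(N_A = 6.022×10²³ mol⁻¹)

1.1×10¹⁹ photons

Photons that must be absorbed: 1.55×10⁻⁵ / 0.83 = 1.867×10⁻⁵ mol.
Photon count: 1.867×10⁻⁵ × 6.022×10²³ = 1.1×10¹⁹.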